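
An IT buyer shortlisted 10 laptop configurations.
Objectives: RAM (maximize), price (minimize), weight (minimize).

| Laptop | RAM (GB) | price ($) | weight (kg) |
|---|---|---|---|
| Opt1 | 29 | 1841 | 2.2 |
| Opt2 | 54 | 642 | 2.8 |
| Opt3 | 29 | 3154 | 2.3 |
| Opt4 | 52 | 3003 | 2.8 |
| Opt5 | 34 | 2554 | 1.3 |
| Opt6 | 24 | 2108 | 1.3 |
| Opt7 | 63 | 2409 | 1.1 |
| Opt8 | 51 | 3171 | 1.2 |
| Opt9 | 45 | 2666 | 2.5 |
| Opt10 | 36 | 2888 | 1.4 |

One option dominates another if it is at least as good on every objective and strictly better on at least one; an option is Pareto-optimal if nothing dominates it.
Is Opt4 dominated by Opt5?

Opt5 vs Opt4: Opt5 is worse on RAM (34 vs 52), so it does not dominate Opt4.

No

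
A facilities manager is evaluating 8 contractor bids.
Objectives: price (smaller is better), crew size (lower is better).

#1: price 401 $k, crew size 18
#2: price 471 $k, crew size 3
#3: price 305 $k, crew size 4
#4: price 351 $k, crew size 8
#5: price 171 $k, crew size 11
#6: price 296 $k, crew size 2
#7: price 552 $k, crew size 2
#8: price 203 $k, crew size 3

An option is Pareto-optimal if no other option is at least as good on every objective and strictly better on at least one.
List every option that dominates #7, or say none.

#6: price 296≤552, crew size 2≤2 — dominates #7.
Others (#1, #2, #3, #4, #5, #8) are each worse than #7 on at least one objective.

#6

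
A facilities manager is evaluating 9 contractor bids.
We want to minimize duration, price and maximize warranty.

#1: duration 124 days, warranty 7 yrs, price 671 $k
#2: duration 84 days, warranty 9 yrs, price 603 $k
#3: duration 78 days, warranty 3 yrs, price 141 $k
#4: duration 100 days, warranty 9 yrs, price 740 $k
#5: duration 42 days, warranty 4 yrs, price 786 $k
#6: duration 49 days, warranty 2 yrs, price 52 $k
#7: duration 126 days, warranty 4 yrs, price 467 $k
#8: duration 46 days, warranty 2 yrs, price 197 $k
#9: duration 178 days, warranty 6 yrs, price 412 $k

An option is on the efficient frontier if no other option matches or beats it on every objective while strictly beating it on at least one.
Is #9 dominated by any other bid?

No

#1: worse on price (671 vs 412).
#2: worse on price (603 vs 412).
#3: worse on warranty (3 vs 6).
#4: worse on price (740 vs 412).
#5: worse on warranty (4 vs 6).
#6: worse on warranty (2 vs 6).
#7: worse on warranty (4 vs 6).
#8: worse on warranty (2 vs 6).
No option is at least as good as #9 on every objective and strictly better on one.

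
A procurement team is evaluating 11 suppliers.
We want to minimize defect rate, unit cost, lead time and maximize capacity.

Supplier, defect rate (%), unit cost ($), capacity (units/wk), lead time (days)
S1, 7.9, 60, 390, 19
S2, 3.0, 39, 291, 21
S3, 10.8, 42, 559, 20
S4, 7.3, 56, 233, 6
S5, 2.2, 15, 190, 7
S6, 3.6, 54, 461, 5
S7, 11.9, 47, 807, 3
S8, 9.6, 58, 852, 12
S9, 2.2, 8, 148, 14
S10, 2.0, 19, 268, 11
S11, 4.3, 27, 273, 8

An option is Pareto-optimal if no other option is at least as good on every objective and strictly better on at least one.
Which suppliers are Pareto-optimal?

S1: dominated by S6 (defect rate 3.6≤7.9, unit cost 54≤60, capacity 461≥390, lead time 5≤19).
S2: not dominated.
S3: not dominated.
S4: dominated by S6 (defect rate 3.6≤7.3, unit cost 54≤56, capacity 461≥233, lead time 5≤6).
S5: not dominated.
S6: not dominated.
S7: not dominated (best lead time).
S8: not dominated (best capacity).
S9: not dominated (best unit cost).
S10: not dominated (best defect rate).
S11: not dominated.

S2, S3, S5, S6, S7, S8, S9, S10, S11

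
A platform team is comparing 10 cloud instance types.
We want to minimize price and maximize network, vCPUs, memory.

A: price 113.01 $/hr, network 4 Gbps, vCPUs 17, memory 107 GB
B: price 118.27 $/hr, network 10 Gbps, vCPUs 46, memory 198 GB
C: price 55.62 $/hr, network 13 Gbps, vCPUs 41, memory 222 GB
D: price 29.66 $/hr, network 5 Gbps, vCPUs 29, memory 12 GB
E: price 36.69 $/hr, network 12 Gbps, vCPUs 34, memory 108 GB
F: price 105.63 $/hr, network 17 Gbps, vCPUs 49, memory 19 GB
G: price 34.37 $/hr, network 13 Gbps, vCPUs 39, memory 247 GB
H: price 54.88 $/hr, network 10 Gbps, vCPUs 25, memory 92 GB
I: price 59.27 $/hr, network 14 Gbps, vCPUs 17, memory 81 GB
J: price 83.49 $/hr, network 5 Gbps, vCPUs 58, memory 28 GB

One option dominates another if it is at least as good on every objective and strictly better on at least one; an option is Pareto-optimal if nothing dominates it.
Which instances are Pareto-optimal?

A: dominated by C (price 55.62≤113.01, network 13≥4, vCPUs 41≥17, memory 222≥107).
B: not dominated.
C: not dominated.
D: not dominated (best price).
E: dominated by G (price 34.37≤36.69, network 13≥12, vCPUs 39≥34, memory 247≥108).
F: not dominated (best network).
G: not dominated (best memory).
H: dominated by E (price 36.69≤54.88, network 12≥10, vCPUs 34≥25, memory 108≥92).
I: not dominated.
J: not dominated (best vCPUs).

B, C, D, F, G, I, J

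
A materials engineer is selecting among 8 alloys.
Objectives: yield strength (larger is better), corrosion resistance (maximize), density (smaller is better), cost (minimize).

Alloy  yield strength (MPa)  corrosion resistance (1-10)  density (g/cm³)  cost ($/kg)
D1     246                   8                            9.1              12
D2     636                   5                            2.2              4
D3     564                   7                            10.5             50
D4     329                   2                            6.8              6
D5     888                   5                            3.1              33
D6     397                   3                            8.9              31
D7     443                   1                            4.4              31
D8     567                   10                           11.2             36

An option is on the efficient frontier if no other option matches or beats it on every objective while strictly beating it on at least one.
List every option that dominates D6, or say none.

D2

D2: yield strength 636≥397, corrosion resistance 5≥3, density 2.2≤8.9, cost 4≤31 — dominates D6.
Others (D1, D3, D4, D5, D7, D8) are each worse than D6 on at least one objective.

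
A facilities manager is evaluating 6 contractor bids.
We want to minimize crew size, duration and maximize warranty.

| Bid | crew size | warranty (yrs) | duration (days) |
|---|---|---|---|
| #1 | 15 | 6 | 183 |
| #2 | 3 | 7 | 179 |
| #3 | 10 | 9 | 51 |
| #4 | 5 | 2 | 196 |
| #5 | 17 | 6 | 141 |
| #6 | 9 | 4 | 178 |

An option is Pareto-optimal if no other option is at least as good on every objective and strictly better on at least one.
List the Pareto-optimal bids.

#2, #3, #6

#1: dominated by #2 (crew size 3≤15, warranty 7≥6, duration 179≤183).
#2: not dominated (best crew size).
#3: not dominated (best warranty).
#4: dominated by #2 (crew size 3≤5, warranty 7≥2, duration 179≤196).
#5: dominated by #3 (crew size 10≤17, warranty 9≥6, duration 51≤141).
#6: not dominated.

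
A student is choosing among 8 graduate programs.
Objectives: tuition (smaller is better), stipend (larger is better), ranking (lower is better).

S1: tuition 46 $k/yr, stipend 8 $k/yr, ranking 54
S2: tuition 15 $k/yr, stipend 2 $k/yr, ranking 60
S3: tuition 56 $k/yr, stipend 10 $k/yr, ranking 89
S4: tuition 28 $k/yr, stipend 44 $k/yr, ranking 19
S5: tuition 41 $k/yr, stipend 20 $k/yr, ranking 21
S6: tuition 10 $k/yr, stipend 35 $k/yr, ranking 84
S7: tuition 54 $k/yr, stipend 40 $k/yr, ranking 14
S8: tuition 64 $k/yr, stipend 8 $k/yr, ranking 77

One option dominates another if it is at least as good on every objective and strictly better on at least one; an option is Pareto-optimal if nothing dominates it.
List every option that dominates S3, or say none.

S4: tuition 28≤56, stipend 44≥10, ranking 19≤89 — dominates S3.
S5: tuition 41≤56, stipend 20≥10, ranking 21≤89 — dominates S3.
S6: tuition 10≤56, stipend 35≥10, ranking 84≤89 — dominates S3.
S7: tuition 54≤56, stipend 40≥10, ranking 14≤89 — dominates S3.
Others (S1, S2, S8) are each worse than S3 on at least one objective.

S4, S5, S6, S7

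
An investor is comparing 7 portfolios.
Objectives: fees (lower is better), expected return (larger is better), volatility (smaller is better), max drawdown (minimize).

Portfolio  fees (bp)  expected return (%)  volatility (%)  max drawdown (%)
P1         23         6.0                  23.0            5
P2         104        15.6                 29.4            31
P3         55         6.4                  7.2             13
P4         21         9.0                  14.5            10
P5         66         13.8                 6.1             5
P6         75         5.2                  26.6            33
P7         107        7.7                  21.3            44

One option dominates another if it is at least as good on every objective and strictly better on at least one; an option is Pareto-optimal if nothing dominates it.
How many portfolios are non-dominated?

5

P1: not dominated.
P2: not dominated (best expected return).
P3: not dominated.
P4: not dominated (best fees).
P5: not dominated (best volatility).
P6: dominated by P1 (fees 23≤75, expected return 6.0≥5.2, volatility 23.0≤26.6, max drawdown 5≤33).
P7: dominated by P4 (fees 21≤107, expected return 9.0≥7.7, volatility 14.5≤21.3, max drawdown 10≤44).
Pareto-optimal: P1, P2, P3, P4, P5 → 5.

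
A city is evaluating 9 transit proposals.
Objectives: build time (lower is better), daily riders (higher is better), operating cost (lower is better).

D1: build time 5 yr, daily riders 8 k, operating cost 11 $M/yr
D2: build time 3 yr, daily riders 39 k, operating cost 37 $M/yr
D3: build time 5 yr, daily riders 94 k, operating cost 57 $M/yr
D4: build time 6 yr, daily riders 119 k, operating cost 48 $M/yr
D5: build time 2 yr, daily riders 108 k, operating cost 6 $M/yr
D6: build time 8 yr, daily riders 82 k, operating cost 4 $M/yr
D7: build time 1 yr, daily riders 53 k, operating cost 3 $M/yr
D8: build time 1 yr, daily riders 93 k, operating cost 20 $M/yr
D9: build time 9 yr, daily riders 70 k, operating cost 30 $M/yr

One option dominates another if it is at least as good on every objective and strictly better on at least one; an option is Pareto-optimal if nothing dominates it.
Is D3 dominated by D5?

D5 vs D3: build time 2≤5, daily riders 108≥94, operating cost 6≤57 — D5 is at least as good on every objective with at least one strict improvement.

Yes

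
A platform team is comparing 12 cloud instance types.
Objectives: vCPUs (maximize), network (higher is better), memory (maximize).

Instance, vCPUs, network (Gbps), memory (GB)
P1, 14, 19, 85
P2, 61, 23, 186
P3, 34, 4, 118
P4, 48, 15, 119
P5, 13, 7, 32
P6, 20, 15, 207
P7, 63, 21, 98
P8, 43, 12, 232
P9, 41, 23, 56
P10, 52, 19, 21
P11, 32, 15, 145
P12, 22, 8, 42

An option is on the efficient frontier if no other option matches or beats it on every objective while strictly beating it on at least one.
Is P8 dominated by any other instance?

No

P1: worse on vCPUs (14 vs 43).
P2: worse on memory (186 vs 232).
P3: worse on vCPUs (34 vs 43).
P4: worse on memory (119 vs 232).
P5: worse on vCPUs (13 vs 43).
P6: worse on vCPUs (20 vs 43).
P7: worse on memory (98 vs 232).
P9: worse on vCPUs (41 vs 43).
P10: worse on memory (21 vs 232).
P11: worse on vCPUs (32 vs 43).
P12: worse on vCPUs (22 vs 43).
No option is at least as good as P8 on every objective and strictly better on one.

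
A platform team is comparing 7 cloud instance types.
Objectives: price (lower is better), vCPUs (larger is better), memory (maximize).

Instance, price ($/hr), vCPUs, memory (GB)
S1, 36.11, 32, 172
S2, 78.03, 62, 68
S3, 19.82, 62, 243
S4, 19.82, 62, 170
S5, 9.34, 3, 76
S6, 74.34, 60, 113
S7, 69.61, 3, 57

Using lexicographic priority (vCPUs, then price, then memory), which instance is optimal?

S3

First maximize vCPUs: best is 62, kept {S2, S3, S4}.
Then minimize price: best is 19.82, kept {S3, S4}.
Then maximize memory: best is 243, kept {S3}.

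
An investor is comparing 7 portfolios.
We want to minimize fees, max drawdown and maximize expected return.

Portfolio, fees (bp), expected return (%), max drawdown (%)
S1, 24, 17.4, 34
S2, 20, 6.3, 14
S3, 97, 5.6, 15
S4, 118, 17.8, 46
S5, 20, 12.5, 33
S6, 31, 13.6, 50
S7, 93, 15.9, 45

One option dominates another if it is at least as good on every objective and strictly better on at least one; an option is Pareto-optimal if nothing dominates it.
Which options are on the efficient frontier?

S1: not dominated.
S2: not dominated (best max drawdown).
S3: dominated by S2 (fees 20≤97, expected return 6.3≥5.6, max drawdown 14≤15).
S4: not dominated (best expected return).
S5: not dominated.
S6: dominated by S1 (fees 24≤31, expected return 17.4≥13.6, max drawdown 34≤50).
S7: dominated by S1 (fees 24≤93, expected return 17.4≥15.9, max drawdown 34≤45).

S1, S2, S4, S5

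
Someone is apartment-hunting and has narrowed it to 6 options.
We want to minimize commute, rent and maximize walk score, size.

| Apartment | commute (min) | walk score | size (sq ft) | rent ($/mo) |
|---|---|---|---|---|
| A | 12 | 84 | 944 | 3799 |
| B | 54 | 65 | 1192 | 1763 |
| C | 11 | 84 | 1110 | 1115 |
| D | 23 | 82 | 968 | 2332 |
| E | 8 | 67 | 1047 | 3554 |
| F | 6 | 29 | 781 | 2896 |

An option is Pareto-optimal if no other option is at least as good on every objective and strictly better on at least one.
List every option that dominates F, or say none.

A: worse on commute (12 vs 6).
B: worse on commute (54 vs 6).
C: worse on commute (11 vs 6).
D: worse on commute (23 vs 6).
E: worse on commute (8 vs 6).
No option dominates F.

none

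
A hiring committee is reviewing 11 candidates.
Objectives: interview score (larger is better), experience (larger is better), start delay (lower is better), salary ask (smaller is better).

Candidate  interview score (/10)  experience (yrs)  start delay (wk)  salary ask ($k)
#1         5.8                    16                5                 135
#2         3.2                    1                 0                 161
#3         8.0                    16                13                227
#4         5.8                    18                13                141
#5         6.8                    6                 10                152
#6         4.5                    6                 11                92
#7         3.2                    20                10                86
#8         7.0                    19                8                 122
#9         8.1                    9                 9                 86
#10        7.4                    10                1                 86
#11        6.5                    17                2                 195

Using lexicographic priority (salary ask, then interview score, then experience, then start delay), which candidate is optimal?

#9

First minimize salary ask: best is 86, kept {#7, #9, #10}.
Then maximize interview score: best is 8.1, kept {#9}.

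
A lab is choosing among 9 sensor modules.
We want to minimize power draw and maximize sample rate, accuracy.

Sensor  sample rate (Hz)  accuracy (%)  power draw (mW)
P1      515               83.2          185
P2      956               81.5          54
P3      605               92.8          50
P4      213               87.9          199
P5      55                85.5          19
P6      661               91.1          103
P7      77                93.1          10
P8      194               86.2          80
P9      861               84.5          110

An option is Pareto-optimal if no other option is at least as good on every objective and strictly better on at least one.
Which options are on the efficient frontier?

P1: dominated by P3 (sample rate 605≥515, accuracy 92.8≥83.2, power draw 50≤185).
P2: not dominated (best sample rate).
P3: not dominated.
P4: dominated by P3 (sample rate 605≥213, accuracy 92.8≥87.9, power draw 50≤199).
P5: dominated by P7 (sample rate 77≥55, accuracy 93.1≥85.5, power draw 10≤19).
P6: not dominated.
P7: not dominated (best accuracy).
P8: dominated by P3 (sample rate 605≥194, accuracy 92.8≥86.2, power draw 50≤80).
P9: not dominated.

P2, P3, P6, P7, P9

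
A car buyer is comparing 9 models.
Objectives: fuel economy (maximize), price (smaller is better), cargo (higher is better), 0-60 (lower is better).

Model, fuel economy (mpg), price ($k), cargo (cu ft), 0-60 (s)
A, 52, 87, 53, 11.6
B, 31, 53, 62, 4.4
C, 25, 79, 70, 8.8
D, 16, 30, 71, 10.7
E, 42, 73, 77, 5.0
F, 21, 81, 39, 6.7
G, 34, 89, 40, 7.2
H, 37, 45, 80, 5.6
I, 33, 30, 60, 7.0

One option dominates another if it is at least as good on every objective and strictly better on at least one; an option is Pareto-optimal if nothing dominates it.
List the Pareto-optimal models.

A: not dominated (best fuel economy).
B: not dominated (best 0-60).
C: dominated by E (fuel economy 42≥25, price 73≤79, cargo 77≥70, 0-60 5.0≤8.8).
D: not dominated.
E: not dominated.
F: dominated by B (fuel economy 31≥21, price 53≤81, cargo 62≥39, 0-60 4.4≤6.7).
G: dominated by E (fuel economy 42≥34, price 73≤89, cargo 77≥40, 0-60 5.0≤7.2).
H: not dominated (best cargo).
I: not dominated.

A, B, D, E, H, I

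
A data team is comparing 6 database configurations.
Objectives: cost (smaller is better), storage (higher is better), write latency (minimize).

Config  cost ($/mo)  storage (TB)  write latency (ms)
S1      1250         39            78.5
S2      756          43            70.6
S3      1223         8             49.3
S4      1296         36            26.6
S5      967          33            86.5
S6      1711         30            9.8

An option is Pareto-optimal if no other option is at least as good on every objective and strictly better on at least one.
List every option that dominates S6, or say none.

S1: worse on write latency (78.5 vs 9.8).
S2: worse on write latency (70.6 vs 9.8).
S3: worse on storage (8 vs 30).
S4: worse on write latency (26.6 vs 9.8).
S5: worse on write latency (86.5 vs 9.8).
No option dominates S6.

none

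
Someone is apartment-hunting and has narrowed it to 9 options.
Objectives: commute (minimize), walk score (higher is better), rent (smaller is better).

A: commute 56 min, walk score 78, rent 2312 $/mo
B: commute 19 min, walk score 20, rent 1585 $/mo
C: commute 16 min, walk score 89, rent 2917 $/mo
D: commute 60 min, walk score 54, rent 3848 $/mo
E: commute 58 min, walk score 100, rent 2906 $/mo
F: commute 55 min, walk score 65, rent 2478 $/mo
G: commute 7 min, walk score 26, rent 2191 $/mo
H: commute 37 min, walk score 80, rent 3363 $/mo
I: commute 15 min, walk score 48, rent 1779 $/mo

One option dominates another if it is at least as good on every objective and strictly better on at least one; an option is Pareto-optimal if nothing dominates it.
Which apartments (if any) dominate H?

C

C: commute 16≤37, walk score 89≥80, rent 2917≤3363 — dominates H.
Others (A, B, D, E, F, G, I) are each worse than H on at least one objective.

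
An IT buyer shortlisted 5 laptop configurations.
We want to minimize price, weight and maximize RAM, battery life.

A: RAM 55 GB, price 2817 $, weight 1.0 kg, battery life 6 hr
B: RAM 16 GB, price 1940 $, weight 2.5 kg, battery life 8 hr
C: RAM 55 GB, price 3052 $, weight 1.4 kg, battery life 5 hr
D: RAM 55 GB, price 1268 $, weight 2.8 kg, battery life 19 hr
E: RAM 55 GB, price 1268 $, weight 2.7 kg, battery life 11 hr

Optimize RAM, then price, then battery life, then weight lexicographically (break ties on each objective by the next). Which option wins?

First maximize RAM: best is 55, kept {A, C, D, E}.
Then minimize price: best is 1268, kept {D, E}.
Then maximize battery life: best is 19, kept {D}.

D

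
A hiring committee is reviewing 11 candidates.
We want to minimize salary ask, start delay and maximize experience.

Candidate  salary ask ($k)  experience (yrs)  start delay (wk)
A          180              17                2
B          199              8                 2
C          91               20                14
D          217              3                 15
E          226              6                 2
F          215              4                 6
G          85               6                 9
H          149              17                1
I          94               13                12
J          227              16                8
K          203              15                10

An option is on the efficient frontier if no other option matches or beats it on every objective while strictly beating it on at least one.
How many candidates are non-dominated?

4

A: dominated by H (salary ask 149≤180, experience 17≥17, start delay 1≤2).
B: dominated by A (salary ask 180≤199, experience 17≥8, start delay 2≤2).
C: not dominated (best experience).
D: dominated by A (salary ask 180≤217, experience 17≥3, start delay 2≤15).
E: dominated by A (salary ask 180≤226, experience 17≥6, start delay 2≤2).
F: dominated by A (salary ask 180≤215, experience 17≥4, start delay 2≤6).
G: not dominated (best salary ask).
H: not dominated (best start delay).
I: not dominated.
J: dominated by A (salary ask 180≤227, experience 17≥16, start delay 2≤8).
K: dominated by A (salary ask 180≤203, experience 17≥15, start delay 2≤10).
Pareto-optimal: C, G, H, I → 4.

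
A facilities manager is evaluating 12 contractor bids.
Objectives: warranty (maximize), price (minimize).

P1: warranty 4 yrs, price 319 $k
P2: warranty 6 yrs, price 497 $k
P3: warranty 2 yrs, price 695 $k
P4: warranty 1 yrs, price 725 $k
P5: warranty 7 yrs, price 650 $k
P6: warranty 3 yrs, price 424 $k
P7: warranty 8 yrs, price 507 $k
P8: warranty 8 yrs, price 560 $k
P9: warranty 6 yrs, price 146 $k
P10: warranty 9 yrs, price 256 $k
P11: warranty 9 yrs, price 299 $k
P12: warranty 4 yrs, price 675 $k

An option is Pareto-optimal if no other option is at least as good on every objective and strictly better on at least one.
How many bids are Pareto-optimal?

P1: dominated by P9 (warranty 6≥4, price 146≤319).
P2: dominated by P9 (warranty 6≥6, price 146≤497).
P3: dominated by P1 (warranty 4≥2, price 319≤695).
P4: dominated by P1 (warranty 4≥1, price 319≤725).
P5: dominated by P7 (warranty 8≥7, price 507≤650).
P6: dominated by P1 (warranty 4≥3, price 319≤424).
P7: dominated by P10 (warranty 9≥8, price 256≤507).
P8: dominated by P7 (warranty 8≥8, price 507≤560).
P9: not dominated (best price).
P10: not dominated.
P11: dominated by P10 (warranty 9≥9, price 256≤299).
P12: dominated by P1 (warranty 4≥4, price 319≤675).
Pareto-optimal: P9, P10 → 2.

2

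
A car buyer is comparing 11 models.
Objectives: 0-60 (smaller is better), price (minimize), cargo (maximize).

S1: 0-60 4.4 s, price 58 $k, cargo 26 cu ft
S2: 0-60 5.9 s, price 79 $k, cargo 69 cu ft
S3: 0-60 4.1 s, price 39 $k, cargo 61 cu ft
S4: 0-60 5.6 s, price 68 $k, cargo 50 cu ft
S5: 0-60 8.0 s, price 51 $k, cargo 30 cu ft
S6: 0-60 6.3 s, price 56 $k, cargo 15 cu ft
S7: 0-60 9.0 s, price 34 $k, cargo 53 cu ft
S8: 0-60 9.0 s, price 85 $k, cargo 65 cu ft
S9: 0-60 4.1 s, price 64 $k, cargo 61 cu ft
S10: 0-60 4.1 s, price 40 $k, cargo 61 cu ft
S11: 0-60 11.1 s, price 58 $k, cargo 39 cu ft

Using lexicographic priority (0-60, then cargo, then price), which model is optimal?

S3

First minimize 0-60: best is 4.1, kept {S3, S9, S10}.
Then maximize cargo: best is 61, kept {S3, S9, S10}.
Then minimize price: best is 39, kept {S3}.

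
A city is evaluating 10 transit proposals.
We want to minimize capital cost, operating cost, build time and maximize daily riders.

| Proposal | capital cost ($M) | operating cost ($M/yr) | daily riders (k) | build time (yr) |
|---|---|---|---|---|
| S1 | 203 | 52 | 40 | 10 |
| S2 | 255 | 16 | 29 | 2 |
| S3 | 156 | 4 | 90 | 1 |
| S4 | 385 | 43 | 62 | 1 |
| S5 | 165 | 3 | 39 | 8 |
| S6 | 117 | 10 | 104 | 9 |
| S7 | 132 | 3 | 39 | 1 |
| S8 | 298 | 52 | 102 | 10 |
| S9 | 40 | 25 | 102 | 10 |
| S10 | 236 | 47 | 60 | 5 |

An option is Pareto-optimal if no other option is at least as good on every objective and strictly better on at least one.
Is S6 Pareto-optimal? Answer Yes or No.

S1: worse on capital cost (203 vs 117).
S2: worse on capital cost (255 vs 117).
S3: worse on capital cost (156 vs 117).
S4: worse on capital cost (385 vs 117).
S5: worse on capital cost (165 vs 117).
S7: worse on capital cost (132 vs 117).
S8: worse on capital cost (298 vs 117).
S9: worse on operating cost (25 vs 10).
S10: worse on capital cost (236 vs 117).
No option is at least as good as S6 on every objective and strictly better on one.

Yes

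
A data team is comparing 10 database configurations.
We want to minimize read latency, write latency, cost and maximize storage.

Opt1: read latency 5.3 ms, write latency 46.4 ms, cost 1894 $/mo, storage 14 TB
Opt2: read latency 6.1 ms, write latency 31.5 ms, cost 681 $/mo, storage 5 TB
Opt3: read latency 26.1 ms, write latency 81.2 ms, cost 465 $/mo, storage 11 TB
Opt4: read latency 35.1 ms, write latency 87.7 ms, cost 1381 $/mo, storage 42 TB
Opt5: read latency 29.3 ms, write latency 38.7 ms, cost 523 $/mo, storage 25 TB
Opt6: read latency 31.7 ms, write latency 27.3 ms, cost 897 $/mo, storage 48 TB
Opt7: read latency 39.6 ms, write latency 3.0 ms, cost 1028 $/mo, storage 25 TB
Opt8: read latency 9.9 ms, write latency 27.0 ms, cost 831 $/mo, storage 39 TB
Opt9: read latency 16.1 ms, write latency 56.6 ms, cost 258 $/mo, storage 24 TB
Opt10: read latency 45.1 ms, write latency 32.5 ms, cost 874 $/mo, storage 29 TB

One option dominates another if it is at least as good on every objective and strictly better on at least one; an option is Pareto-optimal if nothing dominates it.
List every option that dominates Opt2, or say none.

Opt1: worse on write latency (46.4 vs 31.5).
Opt3: worse on read latency (26.1 vs 6.1).
Opt4: worse on read latency (35.1 vs 6.1).
Opt5: worse on read latency (29.3 vs 6.1).
Opt6: worse on read latency (31.7 vs 6.1).
Opt7: worse on read latency (39.6 vs 6.1).
Opt8: worse on read latency (9.9 vs 6.1).
Opt9: worse on read latency (16.1 vs 6.1).
Opt10: worse on read latency (45.1 vs 6.1).
No option dominates Opt2.

none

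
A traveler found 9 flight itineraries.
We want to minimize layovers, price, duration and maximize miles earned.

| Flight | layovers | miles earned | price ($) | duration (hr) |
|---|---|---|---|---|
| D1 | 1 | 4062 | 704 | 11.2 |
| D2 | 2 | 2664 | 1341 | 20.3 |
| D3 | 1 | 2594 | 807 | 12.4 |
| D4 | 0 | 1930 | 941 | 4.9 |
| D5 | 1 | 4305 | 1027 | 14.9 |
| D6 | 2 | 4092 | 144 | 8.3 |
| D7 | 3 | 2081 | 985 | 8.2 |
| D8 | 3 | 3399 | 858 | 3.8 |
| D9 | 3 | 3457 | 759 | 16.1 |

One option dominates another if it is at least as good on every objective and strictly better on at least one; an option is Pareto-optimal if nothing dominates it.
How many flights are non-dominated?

D1: not dominated.
D2: dominated by D1 (layovers 1≤2, miles earned 4062≥2664, price 704≤1341, duration 11.2≤20.3).
D3: dominated by D1 (layovers 1≤1, miles earned 4062≥2594, price 704≤807, duration 11.2≤12.4).
D4: not dominated (best layovers).
D5: not dominated (best miles earned).
D6: not dominated (best price).
D7: dominated by D8 (layovers 3≤3, miles earned 3399≥2081, price 858≤985, duration 3.8≤8.2).
D8: not dominated (best duration).
D9: dominated by D1 (layovers 1≤3, miles earned 4062≥3457, price 704≤759, duration 11.2≤16.1).
Pareto-optimal: D1, D4, D5, D6, D8 → 5.

5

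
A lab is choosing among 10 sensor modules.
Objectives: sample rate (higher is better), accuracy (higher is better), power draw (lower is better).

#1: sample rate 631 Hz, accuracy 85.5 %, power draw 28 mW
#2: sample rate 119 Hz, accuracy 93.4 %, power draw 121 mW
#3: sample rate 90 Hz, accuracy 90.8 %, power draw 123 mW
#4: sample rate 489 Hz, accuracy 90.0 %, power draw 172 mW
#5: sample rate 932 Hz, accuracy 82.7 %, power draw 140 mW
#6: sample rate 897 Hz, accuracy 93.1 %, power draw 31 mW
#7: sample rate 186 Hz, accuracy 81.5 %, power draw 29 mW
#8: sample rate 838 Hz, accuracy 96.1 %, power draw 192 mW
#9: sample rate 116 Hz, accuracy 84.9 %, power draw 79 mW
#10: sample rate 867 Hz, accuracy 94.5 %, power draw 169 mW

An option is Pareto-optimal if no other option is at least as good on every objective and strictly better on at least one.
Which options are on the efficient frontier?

#1, #2, #5, #6, #8, #10

#1: not dominated (best power draw).
#2: not dominated.
#3: dominated by #2 (sample rate 119≥90, accuracy 93.4≥90.8, power draw 121≤123).
#4: dominated by #6 (sample rate 897≥489, accuracy 93.1≥90.0, power draw 31≤172).
#5: not dominated (best sample rate).
#6: not dominated.
#7: dominated by #1 (sample rate 631≥186, accuracy 85.5≥81.5, power draw 28≤29).
#8: not dominated (best accuracy).
#9: dominated by #1 (sample rate 631≥116, accuracy 85.5≥84.9, power draw 28≤79).
#10: not dominated.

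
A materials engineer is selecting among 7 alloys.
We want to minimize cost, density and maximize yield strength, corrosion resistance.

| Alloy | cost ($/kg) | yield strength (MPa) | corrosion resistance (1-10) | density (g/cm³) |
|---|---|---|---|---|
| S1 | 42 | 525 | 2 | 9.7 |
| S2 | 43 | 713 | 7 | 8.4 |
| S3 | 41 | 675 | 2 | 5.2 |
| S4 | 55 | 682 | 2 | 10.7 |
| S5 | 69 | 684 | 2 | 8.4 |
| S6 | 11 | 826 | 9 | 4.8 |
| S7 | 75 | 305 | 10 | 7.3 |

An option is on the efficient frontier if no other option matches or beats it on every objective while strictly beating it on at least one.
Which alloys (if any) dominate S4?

S2: cost 43≤55, yield strength 713≥682, corrosion resistance 7≥2, density 8.4≤10.7 — dominates S4.
S6: cost 11≤55, yield strength 826≥682, corrosion resistance 9≥2, density 4.8≤10.7 — dominates S4.
Others (S1, S3, S5, S7) are each worse than S4 on at least one objective.

S2, S6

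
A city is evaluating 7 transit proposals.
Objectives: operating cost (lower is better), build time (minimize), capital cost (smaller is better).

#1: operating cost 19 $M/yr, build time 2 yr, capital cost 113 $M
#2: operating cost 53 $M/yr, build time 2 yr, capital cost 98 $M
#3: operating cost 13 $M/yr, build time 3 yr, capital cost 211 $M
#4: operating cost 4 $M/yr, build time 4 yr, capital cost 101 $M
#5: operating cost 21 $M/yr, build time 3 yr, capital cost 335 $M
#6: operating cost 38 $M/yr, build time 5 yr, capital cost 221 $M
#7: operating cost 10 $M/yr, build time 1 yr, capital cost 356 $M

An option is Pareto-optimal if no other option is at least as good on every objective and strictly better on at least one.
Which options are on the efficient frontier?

#1: not dominated.
#2: not dominated (best capital cost).
#3: not dominated.
#4: not dominated (best operating cost).
#5: dominated by #1 (operating cost 19≤21, build time 2≤3, capital cost 113≤335).
#6: dominated by #1 (operating cost 19≤38, build time 2≤5, capital cost 113≤221).
#7: not dominated (best build time).

#1, #2, #3, #4, #7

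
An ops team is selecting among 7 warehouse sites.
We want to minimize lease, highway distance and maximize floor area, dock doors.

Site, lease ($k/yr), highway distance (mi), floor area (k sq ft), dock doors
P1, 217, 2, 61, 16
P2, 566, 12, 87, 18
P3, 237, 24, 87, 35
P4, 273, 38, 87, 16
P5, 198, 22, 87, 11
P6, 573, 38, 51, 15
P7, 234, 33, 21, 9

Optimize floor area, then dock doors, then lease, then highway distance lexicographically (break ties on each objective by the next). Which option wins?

First maximize floor area: best is 87, kept {P2, P3, P4, P5}.
Then maximize dock doors: best is 35, kept {P3}.

P3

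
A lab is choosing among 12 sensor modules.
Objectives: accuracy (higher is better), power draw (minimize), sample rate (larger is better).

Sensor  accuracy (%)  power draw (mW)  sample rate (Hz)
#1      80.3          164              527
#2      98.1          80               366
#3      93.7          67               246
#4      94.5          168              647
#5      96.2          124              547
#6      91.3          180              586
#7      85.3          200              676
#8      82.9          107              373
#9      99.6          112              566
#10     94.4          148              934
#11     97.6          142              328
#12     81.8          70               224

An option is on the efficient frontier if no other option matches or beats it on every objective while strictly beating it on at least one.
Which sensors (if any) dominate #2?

#1: worse on accuracy (80.3 vs 98.1).
#3: worse on accuracy (93.7 vs 98.1).
#4: worse on accuracy (94.5 vs 98.1).
#5: worse on accuracy (96.2 vs 98.1).
#6: worse on accuracy (91.3 vs 98.1).
#7: worse on accuracy (85.3 vs 98.1).
#8: worse on accuracy (82.9 vs 98.1).
#9: worse on power draw (112 vs 80).
#10: worse on accuracy (94.4 vs 98.1).
#11: worse on accuracy (97.6 vs 98.1).
#12: worse on accuracy (81.8 vs 98.1).
No option dominates #2.

none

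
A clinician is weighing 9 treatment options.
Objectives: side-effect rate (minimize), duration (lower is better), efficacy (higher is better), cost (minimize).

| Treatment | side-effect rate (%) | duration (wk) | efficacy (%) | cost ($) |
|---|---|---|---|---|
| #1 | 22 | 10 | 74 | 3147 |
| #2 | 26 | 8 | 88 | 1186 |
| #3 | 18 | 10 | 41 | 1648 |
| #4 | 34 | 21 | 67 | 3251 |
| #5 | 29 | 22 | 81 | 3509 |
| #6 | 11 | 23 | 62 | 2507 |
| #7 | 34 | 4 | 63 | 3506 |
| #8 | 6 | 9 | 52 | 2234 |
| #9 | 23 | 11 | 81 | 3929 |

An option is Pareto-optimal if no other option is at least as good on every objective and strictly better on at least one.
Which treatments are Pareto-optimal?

#1: not dominated.
#2: not dominated (best efficacy).
#3: not dominated.
#4: dominated by #1 (side-effect rate 22≤34, duration 10≤21, efficacy 74≥67, cost 3147≤3251).
#5: dominated by #2 (side-effect rate 26≤29, duration 8≤22, efficacy 88≥81, cost 1186≤3509).
#6: not dominated.
#7: not dominated (best duration).
#8: not dominated (best side-effect rate).
#9: not dominated.

#1, #2, #3, #6, #7, #8, #9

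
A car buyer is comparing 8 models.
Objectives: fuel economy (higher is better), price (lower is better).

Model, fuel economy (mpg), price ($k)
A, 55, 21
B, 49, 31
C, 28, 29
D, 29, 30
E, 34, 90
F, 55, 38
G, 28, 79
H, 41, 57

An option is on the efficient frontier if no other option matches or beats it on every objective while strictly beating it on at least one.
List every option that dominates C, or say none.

A: fuel economy 55≥28, price 21≤29 — dominates C.
Others (B, D, E, F, G, H) are each worse than C on at least one objective.

A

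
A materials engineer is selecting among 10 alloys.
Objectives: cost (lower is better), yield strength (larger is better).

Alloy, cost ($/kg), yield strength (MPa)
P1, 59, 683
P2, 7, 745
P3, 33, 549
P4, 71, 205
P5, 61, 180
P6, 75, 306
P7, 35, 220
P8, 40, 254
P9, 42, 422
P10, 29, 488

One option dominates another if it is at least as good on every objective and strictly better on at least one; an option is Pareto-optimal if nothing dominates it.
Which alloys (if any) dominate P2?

none

P1: worse on cost (59 vs 7).
P3: worse on cost (33 vs 7).
P4: worse on cost (71 vs 7).
P5: worse on cost (61 vs 7).
P6: worse on cost (75 vs 7).
P7: worse on cost (35 vs 7).
P8: worse on cost (40 vs 7).
P9: worse on cost (42 vs 7).
P10: worse on cost (29 vs 7).
No option dominates P2.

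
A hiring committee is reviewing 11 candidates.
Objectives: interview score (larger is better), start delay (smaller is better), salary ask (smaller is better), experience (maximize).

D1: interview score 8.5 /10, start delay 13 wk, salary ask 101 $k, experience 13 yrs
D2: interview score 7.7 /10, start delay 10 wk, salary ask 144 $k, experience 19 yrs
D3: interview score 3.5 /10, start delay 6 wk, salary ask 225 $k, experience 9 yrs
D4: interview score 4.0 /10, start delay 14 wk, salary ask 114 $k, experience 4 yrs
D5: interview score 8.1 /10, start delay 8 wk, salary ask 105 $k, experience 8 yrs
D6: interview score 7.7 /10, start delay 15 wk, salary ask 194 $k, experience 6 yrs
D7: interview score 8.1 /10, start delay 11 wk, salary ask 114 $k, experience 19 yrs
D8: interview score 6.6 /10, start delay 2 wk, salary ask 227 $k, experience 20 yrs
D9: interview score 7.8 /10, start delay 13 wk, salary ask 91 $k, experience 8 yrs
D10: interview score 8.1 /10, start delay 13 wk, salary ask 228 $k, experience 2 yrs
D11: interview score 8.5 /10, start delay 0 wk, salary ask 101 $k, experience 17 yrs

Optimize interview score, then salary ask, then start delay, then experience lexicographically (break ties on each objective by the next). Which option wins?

First maximize interview score: best is 8.5, kept {D1, D11}.
Then minimize salary ask: best is 101, kept {D1, D11}.
Then minimize start delay: best is 0, kept {D11}.

D11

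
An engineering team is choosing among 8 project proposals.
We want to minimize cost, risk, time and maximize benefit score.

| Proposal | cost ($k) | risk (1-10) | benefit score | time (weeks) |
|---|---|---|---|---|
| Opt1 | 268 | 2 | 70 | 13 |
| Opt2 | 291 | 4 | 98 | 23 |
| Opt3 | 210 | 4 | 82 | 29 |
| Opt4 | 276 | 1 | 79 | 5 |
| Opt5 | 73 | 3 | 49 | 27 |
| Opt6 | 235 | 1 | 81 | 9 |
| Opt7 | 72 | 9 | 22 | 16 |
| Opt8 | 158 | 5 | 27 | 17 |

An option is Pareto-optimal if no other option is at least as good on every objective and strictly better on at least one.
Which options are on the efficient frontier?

Opt1: dominated by Opt6 (cost 235≤268, risk 1≤2, benefit score 81≥70, time 9≤13).
Opt2: not dominated (best benefit score).
Opt3: not dominated.
Opt4: not dominated (best time).
Opt5: not dominated.
Opt6: not dominated.
Opt7: not dominated (best cost).
Opt8: not dominated.

Opt2, Opt3, Opt4, Opt5, Opt6, Opt7, Opt8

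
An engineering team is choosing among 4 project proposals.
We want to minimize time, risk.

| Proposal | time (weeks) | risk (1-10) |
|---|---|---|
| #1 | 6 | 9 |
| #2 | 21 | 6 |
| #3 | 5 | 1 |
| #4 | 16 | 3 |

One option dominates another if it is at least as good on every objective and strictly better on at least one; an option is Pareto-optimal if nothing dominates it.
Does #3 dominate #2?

Yes

#3 vs #2: time 5≤21, risk 1≤6 — #3 is at least as good on every objective with at least one strict improvement.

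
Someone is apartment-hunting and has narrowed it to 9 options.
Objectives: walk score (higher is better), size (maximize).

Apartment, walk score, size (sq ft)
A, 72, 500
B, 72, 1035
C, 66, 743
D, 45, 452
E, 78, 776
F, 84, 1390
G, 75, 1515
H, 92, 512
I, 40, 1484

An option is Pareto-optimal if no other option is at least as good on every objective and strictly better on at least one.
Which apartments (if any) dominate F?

A: worse on walk score (72 vs 84).
B: worse on walk score (72 vs 84).
C: worse on walk score (66 vs 84).
D: worse on walk score (45 vs 84).
E: worse on walk score (78 vs 84).
G: worse on walk score (75 vs 84).
H: worse on size (512 vs 1390).
I: worse on walk score (40 vs 84).
No option dominates F.

none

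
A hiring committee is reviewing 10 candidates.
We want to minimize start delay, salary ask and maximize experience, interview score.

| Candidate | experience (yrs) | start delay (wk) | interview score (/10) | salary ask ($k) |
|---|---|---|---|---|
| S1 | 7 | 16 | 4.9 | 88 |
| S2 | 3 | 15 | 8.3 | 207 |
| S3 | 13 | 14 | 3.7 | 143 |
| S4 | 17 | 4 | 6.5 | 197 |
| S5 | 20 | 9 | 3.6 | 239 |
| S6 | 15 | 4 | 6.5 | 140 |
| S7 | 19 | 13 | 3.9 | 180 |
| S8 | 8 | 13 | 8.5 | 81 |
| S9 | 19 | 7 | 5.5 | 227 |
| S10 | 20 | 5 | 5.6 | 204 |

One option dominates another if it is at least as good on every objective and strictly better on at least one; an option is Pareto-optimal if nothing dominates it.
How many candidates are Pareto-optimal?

5

S1: dominated by S8 (experience 8≥7, start delay 13≤16, interview score 8.5≥4.9, salary ask 81≤88).
S2: dominated by S8 (experience 8≥3, start delay 13≤15, interview score 8.5≥8.3, salary ask 81≤207).
S3: dominated by S6 (experience 15≥13, start delay 4≤14, interview score 6.5≥3.7, salary ask 140≤143).
S4: not dominated.
S5: dominated by S10 (experience 20≥20, start delay 5≤9, interview score 5.6≥3.6, salary ask 204≤239).
S6: not dominated.
S7: not dominated.
S8: not dominated (best interview score).
S9: dominated by S10 (experience 20≥19, start delay 5≤7, interview score 5.6≥5.5, salary ask 204≤227).
S10: not dominated.
Pareto-optimal: S4, S6, S7, S8, S10 → 5.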